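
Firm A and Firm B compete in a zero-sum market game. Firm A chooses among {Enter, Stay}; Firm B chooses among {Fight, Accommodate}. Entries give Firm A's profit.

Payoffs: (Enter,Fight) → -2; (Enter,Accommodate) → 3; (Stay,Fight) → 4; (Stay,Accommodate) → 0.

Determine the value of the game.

4/3

Row minima: Enter → -2, Stay → 0; maximin = 0.
Column maxima: Fight → 4, Accommodate → 3; minimax = 3.
0 ≠ 3, so there is no saddle point; optimal play is mixed.
Let Firm A play Enter with probability p. Expected payoff against Fight: (-2)p + 4(1−p) = −6p + 4; against Accommodate: 3p + 0(1−p) = 3p.
Setting these equal: −6p + 4 = 3p ⇒ −9p = -4 ⇒ p = 4/9, and the value is (-6)·(4/9) + 4 = 4/3.
For Firm B: with q = P(Fight), equating Enter's and Stay's payoffs gives −5q + 3 = 4q ⇒ q = 1/3.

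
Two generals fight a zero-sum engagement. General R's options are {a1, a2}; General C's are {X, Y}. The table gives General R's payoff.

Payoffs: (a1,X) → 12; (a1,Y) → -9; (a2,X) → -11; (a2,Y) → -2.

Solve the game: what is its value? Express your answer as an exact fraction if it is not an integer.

-41/10

Row minima: a1 → -9, a2 → -11; maximin = -9.
Column maxima: X → 12, Y → -2; minimax = -2.
-9 ≠ -2, so there is no saddle point; optimal play is mixed.
Let General R play a1 with probability p. Expected payoff against X: 12p + (-11)(1−p) = 23p − 11; against Y: (-9)p + (-2)(1−p) = −7p − 2.
Setting these equal: 23p − 11 = −7p − 2 ⇒ 30p = 9 ⇒ p = 3/10, and the value is (23)·(3/10) − 11 = -41/10.
For General C: with q = P(X), equating a1's and a2's payoffs gives 21q − 9 = −9q − 2 ⇒ q = 7/30.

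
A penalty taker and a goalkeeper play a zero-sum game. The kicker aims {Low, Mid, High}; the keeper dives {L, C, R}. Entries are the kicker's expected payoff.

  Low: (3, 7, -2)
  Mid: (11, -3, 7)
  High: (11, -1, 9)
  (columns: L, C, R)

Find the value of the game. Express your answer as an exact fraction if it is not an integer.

61/19

Row minima: Low → -2, Mid → -3, High → -1; maximin = -1.
Column maxima: L → 11, C → 7, R → 9; minimax = 7.
-1 ≠ 7, so there is no saddle point; optimal play is mixed.
L is strictly dominated by R (it gives the kicker strictly more in every row), so the keeper never plays it.
With L eliminated, Mid is strictly dominated by High (High gives the kicker strictly more in every remaining column), so the kicker never plays it.
On the remaining 2×2 (Low, High vs C, R):
Let the kicker play Low with probability p. Expected payoff against C: 7p + (-1)(1−p) = 8p − 1; against R: (-2)p + 9(1−p) = −11p + 9.
Setting these equal: 8p − 1 = −11p + 9 ⇒ 19p = 10 ⇒ p = 10/19, and the value is (8)·(10/19) − 1 = 61/19.
For the keeper: with q = P(C), equating Low's and High's payoffs gives 9q − 2 = −10q + 9 ⇒ q = 11/19.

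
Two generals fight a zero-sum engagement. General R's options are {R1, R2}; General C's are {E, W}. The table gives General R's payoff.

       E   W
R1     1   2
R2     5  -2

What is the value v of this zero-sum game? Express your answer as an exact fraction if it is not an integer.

Row minima: R1 → 1, R2 → -2; maximin = 1.
Column maxima: E → 5, W → 2; minimax = 2.
1 ≠ 2, so there is no saddle point; optimal play is mixed.
Let General R play R1 with probability p. Expected payoff against E: 1p + 5(1−p) = −4p + 5; against W: 2p + (-2)(1−p) = 4p − 2.
Setting these equal: −4p + 5 = 4p − 2 ⇒ −8p = -7 ⇒ p = 7/8, and the value is (-4)·(7/8) + 5 = 3/2.
For General C: with q = P(E), equating R1's and R2's payoffs gives −q + 2 = 7q − 2 ⇒ q = 1/2.

3/2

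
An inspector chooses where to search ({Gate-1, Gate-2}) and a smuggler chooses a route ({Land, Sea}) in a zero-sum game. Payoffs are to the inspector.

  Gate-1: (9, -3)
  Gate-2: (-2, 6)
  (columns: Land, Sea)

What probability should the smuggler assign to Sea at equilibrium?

11/20

Row minima: Gate-1 → -3, Gate-2 → -2; maximin = -2.
Column maxima: Land → 9, Sea → 6; minimax = 6.
-2 ≠ 6, so there is no saddle point; optimal play is mixed.
Let the inspector play Gate-1 with probability p. Expected payoff against Land: 9p + (-2)(1−p) = 11p − 2; against Sea: (-3)p + 6(1−p) = −9p + 6.
Setting these equal: 11p − 2 = −9p + 6 ⇒ 20p = 8 ⇒ p = 2/5, and the value is (11)·(2/5) − 2 = 12/5.
For the smuggler: with q = P(Land), equating Gate-1's and Gate-2's payoffs gives 12q − 3 = −8q + 6 ⇒ q = 9/20.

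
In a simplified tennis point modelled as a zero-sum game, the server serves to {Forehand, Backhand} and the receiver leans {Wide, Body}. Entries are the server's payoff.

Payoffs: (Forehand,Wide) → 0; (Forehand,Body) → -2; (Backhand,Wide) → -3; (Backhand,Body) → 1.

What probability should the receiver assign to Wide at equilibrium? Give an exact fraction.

1/2

Row minima: Forehand → -2, Backhand → -3; maximin = -2.
Column maxima: Wide → 0, Body → 1; minimax = 0.
-2 ≠ 0, so there is no saddle point; optimal play is mixed.
Let the server play Forehand with probability p. Expected payoff against Wide: 0p + (-3)(1−p) = 3p − 3; against Body: (-2)p + 1(1−p) = −3p + 1.
Setting these equal: 3p − 3 = −3p + 1 ⇒ 6p = 4 ⇒ p = 2/3, and the value is (3)·(2/3) − 3 = -1.
For the receiver: with q = P(Wide), equating Forehand's and Backhand's payoffs gives 2q − 2 = −4q + 1 ⇒ q = 1/2.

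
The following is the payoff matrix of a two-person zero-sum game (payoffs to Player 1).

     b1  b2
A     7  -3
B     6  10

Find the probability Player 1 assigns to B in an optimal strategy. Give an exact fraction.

Row minima: A → -3, B → 6; maximin = 6.
Column maxima: b1 → 7, b2 → 10; minimax = 7.
6 ≠ 7, so there is no saddle point; optimal play is mixed.
Let Player 1 play A with probability p. Expected payoff against b1: 7p + 6(1−p) = p + 6; against b2: (-3)p + 10(1−p) = −13p + 10.
Setting these equal: p + 6 = −13p + 10 ⇒ 14p = 4 ⇒ p = 2/7, and the value is (1)·(2/7) + 6 = 44/7.
For Player 2: with q = P(b1), equating A's and B's payoffs gives 10q − 3 = −4q + 10 ⇒ q = 13/14.

5/7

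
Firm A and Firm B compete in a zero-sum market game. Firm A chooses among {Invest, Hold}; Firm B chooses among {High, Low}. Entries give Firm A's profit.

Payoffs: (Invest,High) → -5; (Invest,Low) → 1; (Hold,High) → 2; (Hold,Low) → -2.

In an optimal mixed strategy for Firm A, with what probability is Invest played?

2/5

Row minima: Invest → -5, Hold → -2; maximin = -2.
Column maxima: High → 2, Low → 1; minimax = 1.
-2 ≠ 1, so there is no saddle point; optimal play is mixed.
Let Firm A play Invest with probability p. Expected payoff against High: (-5)p + 2(1−p) = −7p + 2; against Low: 1p + (-2)(1−p) = 3p − 2.
Setting these equal: −7p + 2 = 3p − 2 ⇒ −10p = -4 ⇒ p = 2/5, and the value is (-7)·(2/5) + 2 = -4/5.
For Firm B: with q = P(High), equating Invest's and Hold's payoffs gives −6q + 1 = 4q − 2 ⇒ q = 3/10.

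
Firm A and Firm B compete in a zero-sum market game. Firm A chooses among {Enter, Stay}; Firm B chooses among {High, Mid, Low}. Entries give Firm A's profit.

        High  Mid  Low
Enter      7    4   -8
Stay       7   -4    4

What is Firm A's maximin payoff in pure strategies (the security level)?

Row minima: Enter → -8, Stay → -4.
The best of these is -4.

-4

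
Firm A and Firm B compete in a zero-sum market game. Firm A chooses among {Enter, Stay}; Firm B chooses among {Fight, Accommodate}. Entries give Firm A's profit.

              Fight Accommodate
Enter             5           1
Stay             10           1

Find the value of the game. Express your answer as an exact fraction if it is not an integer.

1

Row minima: Enter → 1, Stay → 1; maximin = 1.
Column maxima: Fight → 10, Accommodate → 1; minimax = 1.
Since maximin = minimax = 1, there is a saddle point and the value is 1.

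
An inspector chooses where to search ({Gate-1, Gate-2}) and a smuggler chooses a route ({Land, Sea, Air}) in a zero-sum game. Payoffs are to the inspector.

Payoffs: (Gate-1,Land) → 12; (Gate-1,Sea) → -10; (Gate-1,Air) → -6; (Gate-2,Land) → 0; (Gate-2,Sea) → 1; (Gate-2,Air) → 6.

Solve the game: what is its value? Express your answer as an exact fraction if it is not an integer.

Row minima: Gate-1 → -10, Gate-2 → 0; maximin = 0.
Column maxima: Land → 12, Sea → 1, Air → 6; minimax = 1.
0 ≠ 1, so there is no saddle point; optimal play is mixed.
Air is strictly dominated by Sea (it gives the inspector strictly more in every row), so the smuggler never plays it.
On the remaining 2×2 (Gate-1, Gate-2 vs Land, Sea):
Let the inspector play Gate-1 with probability p. Expected payoff against Land: 12p + 0(1−p) = 12p; against Sea: (-10)p + 1(1−p) = −11p + 1.
Setting these equal: 12p = −11p + 1 ⇒ 23p = 1 ⇒ p = 1/23, and the value is (12)·(1/23) = 12/23.
For the smuggler: with q = P(Land), equating Gate-1's and Gate-2's payoffs gives 22q − 10 = −q + 1 ⇒ q = 11/23.

12/23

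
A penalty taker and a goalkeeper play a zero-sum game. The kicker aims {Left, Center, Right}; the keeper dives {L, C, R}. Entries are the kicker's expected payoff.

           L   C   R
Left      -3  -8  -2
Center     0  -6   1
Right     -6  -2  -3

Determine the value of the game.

-18/5

Row minima: Left → -8, Center → -6, Right → -6; maximin = -6.
Column maxima: L → 0, C → -2, R → 1; minimax = -2.
-6 ≠ -2, so there is no saddle point; optimal play is mixed.
Left is strictly dominated by Center, so the kicker never plays it.
R is strictly dominated by L (it gives the kicker strictly more in every row), so the keeper never plays it.
On the remaining 2×2 (Center, Right vs L, C):
Let the kicker play Center with probability p. Expected payoff against L: 0p + (-6)(1−p) = 6p − 6; against C: (-6)p + (-2)(1−p) = −4p − 2.
Setting these equal: 6p − 6 = −4p − 2 ⇒ 10p = 4 ⇒ p = 2/5, and the value is (6)·(2/5) − 6 = -18/5.
For the keeper: with q = P(L), equating Center's and Right's payoffs gives 6q − 6 = −4q − 2 ⇒ q = 2/5.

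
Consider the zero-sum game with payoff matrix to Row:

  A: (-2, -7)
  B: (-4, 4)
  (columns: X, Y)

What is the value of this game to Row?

Row minima: A → -7, B → -4; maximin = -4.
Column maxima: X → -2, Y → 4; minimax = -2.
-4 ≠ -2, so there is no saddle point; optimal play is mixed.
Let Row play A with probability p. Expected payoff against X: (-2)p + (-4)(1−p) = 2p − 4; against Y: (-7)p + 4(1−p) = −11p + 4.
Setting these equal: 2p − 4 = −11p + 4 ⇒ 13p = 8 ⇒ p = 8/13, and the value is (2)·(8/13) − 4 = -36/13.
For Column: with q = P(X), equating A's and B's payoffs gives 5q − 7 = −8q + 4 ⇒ q = 11/13.

-36/13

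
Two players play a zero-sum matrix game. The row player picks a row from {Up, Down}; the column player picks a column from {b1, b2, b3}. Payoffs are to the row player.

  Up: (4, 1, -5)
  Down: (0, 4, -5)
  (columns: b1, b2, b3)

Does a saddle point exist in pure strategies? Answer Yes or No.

Row minima: Up → -5, Down → -5; maximin = -5.
Column maxima: b1 → 4, b2 → 4, b3 → -5; minimax = -5.
maximin = minimax = -5, so a saddle point exists.

Yes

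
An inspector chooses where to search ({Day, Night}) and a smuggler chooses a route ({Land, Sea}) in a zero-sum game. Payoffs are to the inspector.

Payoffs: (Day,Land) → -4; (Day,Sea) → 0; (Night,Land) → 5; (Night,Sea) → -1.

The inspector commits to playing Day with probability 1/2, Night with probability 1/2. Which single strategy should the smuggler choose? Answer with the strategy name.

Sea

If the smuggler plays Land, the inspector's expected payoff is (1/2)·(-4) + (1/2)·5 = 1/2.
If the smuggler plays Sea, the inspector's expected payoff is (1/2)·0 + (1/2)·(-1) = -1/2.
The smuggler minimizes the inspector's payoff; the smallest is -1/2, so the best response is Sea.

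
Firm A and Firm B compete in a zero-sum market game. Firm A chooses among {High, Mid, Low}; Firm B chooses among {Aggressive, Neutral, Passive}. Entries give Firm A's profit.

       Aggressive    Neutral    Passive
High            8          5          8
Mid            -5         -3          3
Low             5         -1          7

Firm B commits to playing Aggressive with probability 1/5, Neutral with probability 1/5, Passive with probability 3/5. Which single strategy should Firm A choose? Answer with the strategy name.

Expected payoff of High: (1/5)·8 + (1/5)·5 + (3/5)·8 = 37/5.
Expected payoff of Mid: (1/5)·(-5) + (1/5)·(-3) + (3/5)·3 = 1/5.
Expected payoff of Low: (1/5)·5 + (1/5)·(-1) + (3/5)·7 = 5.
The largest is 37/5, so Firm A's best response is High.

High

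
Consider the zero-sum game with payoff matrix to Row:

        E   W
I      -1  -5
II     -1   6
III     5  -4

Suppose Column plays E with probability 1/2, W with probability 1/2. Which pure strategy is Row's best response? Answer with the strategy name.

Expected payoff of I: (1/2)·(-1) + (1/2)·(-5) = -3.
Expected payoff of II: (1/2)·(-1) + (1/2)·6 = 5/2.
Expected payoff of III: (1/2)·5 + (1/2)·(-4) = 1/2.
The largest is 5/2, so Row's best response is II.

II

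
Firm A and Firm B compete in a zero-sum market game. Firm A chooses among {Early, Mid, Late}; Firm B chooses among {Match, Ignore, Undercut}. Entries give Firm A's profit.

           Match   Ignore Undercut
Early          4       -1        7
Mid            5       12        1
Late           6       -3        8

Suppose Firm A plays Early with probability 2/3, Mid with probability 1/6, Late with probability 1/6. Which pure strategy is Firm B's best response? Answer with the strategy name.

Ignore

If Firm B plays Match, Firm A's expected payoff is (2/3)·4 + (1/6)·5 + (1/6)·6 = 9/2.
If Firm B plays Ignore, Firm A's expected payoff is (2/3)·(-1) + (1/6)·12 + (1/6)·(-3) = 5/6.
If Firm B plays Undercut, Firm A's expected payoff is (2/3)·7 + (1/6)·1 + (1/6)·8 = 37/6.
Firm B minimizes Firm A's payoff; the smallest is 5/6, so the best response is Ignore.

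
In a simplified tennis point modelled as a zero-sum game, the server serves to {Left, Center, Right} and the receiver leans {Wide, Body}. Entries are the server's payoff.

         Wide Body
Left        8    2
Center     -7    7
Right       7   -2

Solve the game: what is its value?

7/2

Row minima: Left → 2, Center → -7, Right → -2; maximin = 2.
Column maxima: Wide → 8, Body → 7; minimax = 7.
2 ≠ 7, so there is no saddle point; optimal play is mixed.
Right is strictly dominated by Left, so the server never plays it.
On the remaining 2×2 (Left, Center vs Wide, Body):
Let the server play Left with probability p. Expected payoff against Wide: 8p + (-7)(1−p) = 15p − 7; against Body: 2p + 7(1−p) = −5p + 7.
Setting these equal: 15p − 7 = −5p + 7 ⇒ 20p = 14 ⇒ p = 7/10, and the value is (15)·(7/10) − 7 = 7/2.
For the receiver: with q = P(Wide), equating Left's and Center's payoffs gives 6q + 2 = −14q + 7 ⇒ q = 1/4.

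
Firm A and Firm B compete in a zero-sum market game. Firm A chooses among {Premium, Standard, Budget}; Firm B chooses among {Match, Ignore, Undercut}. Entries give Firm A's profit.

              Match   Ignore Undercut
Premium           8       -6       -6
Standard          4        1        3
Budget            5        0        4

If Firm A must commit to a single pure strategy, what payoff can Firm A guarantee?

1

Row minima: Premium → -6, Standard → 1, Budget → 0.
The best of these is 1.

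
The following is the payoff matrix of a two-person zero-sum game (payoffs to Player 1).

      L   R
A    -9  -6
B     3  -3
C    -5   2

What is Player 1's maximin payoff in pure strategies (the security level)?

-3

Row minima: A → -9, B → -3, C → -5.
The best of these is -3.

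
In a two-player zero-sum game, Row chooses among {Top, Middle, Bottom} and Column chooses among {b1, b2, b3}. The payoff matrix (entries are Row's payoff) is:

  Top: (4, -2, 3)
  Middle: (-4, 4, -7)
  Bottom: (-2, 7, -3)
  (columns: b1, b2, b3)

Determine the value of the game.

Row minima: Top → -2, Middle → -7, Bottom → -3; maximin = -2.
Column maxima: b1 → 4, b2 → 7, b3 → 3; minimax = 3.
-2 ≠ 3, so there is no saddle point; optimal play is mixed.
Middle is strictly dominated by Bottom, so Row never plays it.
b1 is strictly dominated by b3 (it gives Row strictly more in every row), so Column never plays it.
On the remaining 2×2 (Top, Bottom vs b2, b3):
Let Row play Top with probability p. Expected payoff against b2: (-2)p + 7(1−p) = −9p + 7; against b3: 3p + (-3)(1−p) = 6p − 3.
Setting these equal: −9p + 7 = 6p − 3 ⇒ −15p = -10 ⇒ p = 2/3, and the value is (-9)·(2/3) + 7 = 1.
For Column: with q = P(b2), equating Top's and Bottom's payoffs gives −5q + 3 = 10q − 3 ⇒ q = 2/5.

1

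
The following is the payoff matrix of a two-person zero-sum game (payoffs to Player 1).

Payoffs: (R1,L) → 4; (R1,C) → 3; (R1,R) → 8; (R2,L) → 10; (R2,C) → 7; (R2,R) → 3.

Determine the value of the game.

47/9

Row minima: R1 → 3, R2 → 3; maximin = 3.
Column maxima: L → 10, C → 7, R → 8; minimax = 7.
3 ≠ 7, so there is no saddle point; optimal play is mixed.
L is strictly dominated by C (it gives Player 1 strictly more in every row), so Player 2 never plays it.
On the remaining 2×2 (R1, R2 vs C, R):
Let Player 1 play R1 with probability p. Expected payoff against C: 3p + 7(1−p) = −4p + 7; against R: 8p + 3(1−p) = 5p + 3.
Setting these equal: −4p + 7 = 5p + 3 ⇒ −9p = -4 ⇒ p = 4/9, and the value is (-4)·(4/9) + 7 = 47/9.
For Player 2: with q = P(C), equating R1's and R2's payoffs gives −5q + 8 = 4q + 3 ⇒ q = 5/9.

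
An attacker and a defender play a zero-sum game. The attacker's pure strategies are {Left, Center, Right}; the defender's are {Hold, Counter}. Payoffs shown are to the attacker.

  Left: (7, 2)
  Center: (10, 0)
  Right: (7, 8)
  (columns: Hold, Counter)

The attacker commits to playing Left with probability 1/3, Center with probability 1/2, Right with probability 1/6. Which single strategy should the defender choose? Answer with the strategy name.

Counter

If the defender plays Hold, the attacker's expected payoff is (1/3)·7 + (1/2)·10 + (1/6)·7 = 17/2.
If the defender plays Counter, the attacker's expected payoff is (1/3)·2 + (1/2)·0 + (1/6)·8 = 2.
The defender minimizes the attacker's payoff; the smallest is 2, so the best response is Counter.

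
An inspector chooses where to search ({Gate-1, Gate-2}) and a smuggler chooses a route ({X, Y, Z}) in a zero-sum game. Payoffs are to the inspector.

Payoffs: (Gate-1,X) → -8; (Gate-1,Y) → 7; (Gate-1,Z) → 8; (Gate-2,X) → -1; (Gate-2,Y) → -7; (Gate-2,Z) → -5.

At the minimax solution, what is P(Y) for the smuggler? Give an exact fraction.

Row minima: Gate-1 → -8, Gate-2 → -7; maximin = -7.
Column maxima: X → -1, Y → 7, Z → 8; minimax = -1.
-7 ≠ -1, so there is no saddle point; optimal play is mixed.
Z is strictly dominated by Y (it gives the inspector strictly more in every row), so the smuggler never plays it.
On the remaining 2×2 (Gate-1, Gate-2 vs X, Y):
Let the inspector play Gate-1 with probability p. Expected payoff against X: (-8)p + (-1)(1−p) = −7p − 1; against Y: 7p + (-7)(1−p) = 14p − 7.
Setting these equal: −7p − 1 = 14p − 7 ⇒ −21p = -6 ⇒ p = 2/7, and the value is (-7)·(2/7) − 1 = -3.
For the smuggler: with q = P(X), equating Gate-1's and Gate-2's payoffs gives −15q + 7 = 6q − 7 ⇒ q = 2/3.

1/3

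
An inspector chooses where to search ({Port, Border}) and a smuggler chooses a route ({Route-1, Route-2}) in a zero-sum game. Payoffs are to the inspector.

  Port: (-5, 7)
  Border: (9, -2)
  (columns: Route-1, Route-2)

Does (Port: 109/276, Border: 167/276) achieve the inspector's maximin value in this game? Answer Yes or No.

Against Route-1 this mix gives (109/276)·(-5) + (167/276)·9 = 479/138.
Against Route-2 this mix gives (109/276)·7 + (167/276)·(-2) = 143/92.
The smuggler will play Route-2, holding the inspector to 143/92. Shifting weight toward the row that does better against Route-2 would raise this floor (the equalizing mix achieves 53/23 against both Route-2 and Route-1), so the proposed strategy is not optimal.

No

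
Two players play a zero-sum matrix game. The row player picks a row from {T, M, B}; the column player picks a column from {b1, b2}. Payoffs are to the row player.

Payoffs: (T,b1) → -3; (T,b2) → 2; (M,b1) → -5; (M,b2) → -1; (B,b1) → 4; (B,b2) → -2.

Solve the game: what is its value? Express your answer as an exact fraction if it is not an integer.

2/11

Row minima: T → -3, M → -5, B → -2; maximin = -2.
Column maxima: b1 → 4, b2 → 2; minimax = 2.
-2 ≠ 2, so there is no saddle point; optimal play is mixed.
M is strictly dominated by T, so the row player never plays it.
On the remaining 2×2 (T, B vs b1, b2):
Let the row player play T with probability p. Expected payoff against b1: (-3)p + 4(1−p) = −7p + 4; against b2: 2p + (-2)(1−p) = 4p − 2.
Setting these equal: −7p + 4 = 4p − 2 ⇒ −11p = -6 ⇒ p = 6/11, and the value is (-7)·(6/11) + 4 = 2/11.
For the column player: with q = P(b1), equating T's and B's payoffs gives −5q + 2 = 6q − 2 ⇒ q = 4/11.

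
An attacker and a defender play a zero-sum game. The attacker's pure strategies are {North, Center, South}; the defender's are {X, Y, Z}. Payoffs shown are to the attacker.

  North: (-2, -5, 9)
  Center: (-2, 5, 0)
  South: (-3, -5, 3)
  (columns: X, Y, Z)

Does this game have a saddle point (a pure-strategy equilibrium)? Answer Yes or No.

Row minima: North → -5, Center → -2, South → -5; maximin = -2.
Column maxima: X → -2, Y → 5, Z → 9; minimax = -2.
maximin = minimax = -2, so a saddle point exists.

Yes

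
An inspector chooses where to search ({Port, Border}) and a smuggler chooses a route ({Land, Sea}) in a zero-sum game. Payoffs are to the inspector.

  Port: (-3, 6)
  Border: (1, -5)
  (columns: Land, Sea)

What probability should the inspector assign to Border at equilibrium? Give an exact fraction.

Row minima: Port → -3, Border → -5; maximin = -3.
Column maxima: Land → 1, Sea → 6; minimax = 1.
-3 ≠ 1, so there is no saddle point; optimal play is mixed.
Let the inspector play Port with probability p. Expected payoff against Land: (-3)p + 1(1−p) = −4p + 1; against Sea: 6p + (-5)(1−p) = 11p − 5.
Setting these equal: −4p + 1 = 11p − 5 ⇒ −15p = -6 ⇒ p = 2/5, and the value is (-4)·(2/5) + 1 = -3/5.
For the smuggler: with q = P(Land), equating Port's and Border's payoffs gives −9q + 6 = 6q − 5 ⇒ q = 11/15.

3/5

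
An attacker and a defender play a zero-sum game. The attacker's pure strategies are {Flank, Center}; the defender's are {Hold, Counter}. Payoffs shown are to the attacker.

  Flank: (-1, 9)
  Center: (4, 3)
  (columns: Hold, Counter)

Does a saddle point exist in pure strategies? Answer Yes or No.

Row minima: Flank → -1, Center → 3; maximin = 3.
Column maxima: Hold → 4, Counter → 9; minimax = 4.
3 ≠ 4, so no pure-strategy equilibrium exists.

No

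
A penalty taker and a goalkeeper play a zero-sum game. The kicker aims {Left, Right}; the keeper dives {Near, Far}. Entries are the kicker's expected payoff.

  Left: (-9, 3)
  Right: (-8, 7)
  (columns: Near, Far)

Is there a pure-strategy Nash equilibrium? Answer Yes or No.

Row minima: Left → -9, Right → -8; maximin = -8.
Column maxima: Near → -8, Far → 7; minimax = -8.
maximin = minimax = -8, so a saddle point exists.

Yes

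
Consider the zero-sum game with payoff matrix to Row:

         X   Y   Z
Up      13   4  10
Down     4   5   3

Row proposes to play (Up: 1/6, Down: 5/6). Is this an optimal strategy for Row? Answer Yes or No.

Against X this mix gives (1/6)·13 + (5/6)·4 = 11/2.
Against Y this mix gives (1/6)·4 + (5/6)·5 = 29/6.
Against Z this mix gives (1/6)·10 + (5/6)·3 = 25/6.
Column will play Z, holding Row to 25/6. Shifting weight toward the row that does better against Z would raise this floor (the equalizing mix achieves 19/4 against both Z and Y), so the proposed strategy is not optimal.

No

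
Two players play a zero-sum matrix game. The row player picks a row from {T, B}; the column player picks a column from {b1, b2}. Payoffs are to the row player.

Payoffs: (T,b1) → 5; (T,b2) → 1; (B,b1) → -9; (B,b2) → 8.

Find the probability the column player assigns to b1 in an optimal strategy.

1/3

Row minima: T → 1, B → -9; maximin = 1.
Column maxima: b1 → 5, b2 → 8; minimax = 5.
1 ≠ 5, so there is no saddle point; optimal play is mixed.
Let the row player play T with probability p. Expected payoff against b1: 5p + (-9)(1−p) = 14p − 9; against b2: 1p + 8(1−p) = −7p + 8.
Setting these equal: 14p − 9 = −7p + 8 ⇒ 21p = 17 ⇒ p = 17/21, and the value is (14)·(17/21) − 9 = 7/3.
For the column player: with q = P(b1), equating T's and B's payoffs gives 4q + 1 = −17q + 8 ⇒ q = 1/3.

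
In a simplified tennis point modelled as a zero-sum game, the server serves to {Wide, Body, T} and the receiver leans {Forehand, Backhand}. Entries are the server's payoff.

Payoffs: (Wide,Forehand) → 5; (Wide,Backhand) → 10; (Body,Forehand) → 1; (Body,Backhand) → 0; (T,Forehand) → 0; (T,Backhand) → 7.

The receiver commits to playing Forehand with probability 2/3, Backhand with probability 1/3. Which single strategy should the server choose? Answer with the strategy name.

Expected payoff of Wide: (2/3)·5 + (1/3)·10 = 20/3.
Expected payoff of Body: (2/3)·1 + (1/3)·0 = 2/3.
Expected payoff of T: (2/3)·0 + (1/3)·7 = 7/3.
The largest is 20/3, so the server's best response is Wide.

Wide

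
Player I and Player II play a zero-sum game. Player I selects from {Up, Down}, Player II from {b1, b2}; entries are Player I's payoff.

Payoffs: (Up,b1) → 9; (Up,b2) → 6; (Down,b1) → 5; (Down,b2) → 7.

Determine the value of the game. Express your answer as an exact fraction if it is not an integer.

33/5

Row minima: Up → 6, Down → 5; maximin = 6.
Column maxima: b1 → 9, b2 → 7; minimax = 7.
6 ≠ 7, so there is no saddle point; optimal play is mixed.
Let Player I play Up with probability p. Expected payoff against b1: 9p + 5(1−p) = 4p + 5; against b2: 6p + 7(1−p) = −p + 7.
Setting these equal: 4p + 5 = −p + 7 ⇒ 5p = 2 ⇒ p = 2/5, and the value is (4)·(2/5) + 5 = 33/5.
For Player II: with q = P(b1), equating Up's and Down's payoffs gives 3q + 6 = −2q + 7 ⇒ q = 1/5.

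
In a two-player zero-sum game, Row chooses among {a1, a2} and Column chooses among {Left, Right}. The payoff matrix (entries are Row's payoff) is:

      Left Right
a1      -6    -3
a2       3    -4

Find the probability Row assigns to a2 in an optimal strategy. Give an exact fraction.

3/10

Row minima: a1 → -6, a2 → -4; maximin = -4.
Column maxima: Left → 3, Right → -3; minimax = -3.
-4 ≠ -3, so there is no saddle point; optimal play is mixed.
Let Row play a1 with probability p. Expected payoff against Left: (-6)p + 3(1−p) = −9p + 3; against Right: (-3)p + (-4)(1−p) = p − 4.
Setting these equal: −9p + 3 = p − 4 ⇒ −10p = -7 ⇒ p = 7/10, and the value is (-9)·(7/10) + 3 = -33/10.
For Column: with q = P(Left), equating a1's and a2's payoffs gives −3q − 3 = 7q − 4 ⇒ q = 1/10.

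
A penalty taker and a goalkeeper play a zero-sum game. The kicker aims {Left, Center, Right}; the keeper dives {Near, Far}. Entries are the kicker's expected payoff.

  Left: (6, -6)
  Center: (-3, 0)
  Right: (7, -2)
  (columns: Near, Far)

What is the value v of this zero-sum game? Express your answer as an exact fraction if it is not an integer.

-1/2

Row minima: Left → -6, Center → -3, Right → -2; maximin = -2.
Column maxima: Near → 7, Far → 0; minimax = 0.
-2 ≠ 0, so there is no saddle point; optimal play is mixed.
Left is strictly dominated by Right, so the kicker never plays it.
On the remaining 2×2 (Center, Right vs Near, Far):
Let the kicker play Center with probability p. Expected payoff against Near: (-3)p + 7(1−p) = −10p + 7; against Far: 0p + (-2)(1−p) = 2p − 2.
Setting these equal: −10p + 7 = 2p − 2 ⇒ −12p = -9 ⇒ p = 3/4, and the value is (-10)·(3/4) + 7 = -1/2.
For the keeper: with q = P(Near), equating Center's and Right's payoffs gives −3q = 9q − 2 ⇒ q = 1/6.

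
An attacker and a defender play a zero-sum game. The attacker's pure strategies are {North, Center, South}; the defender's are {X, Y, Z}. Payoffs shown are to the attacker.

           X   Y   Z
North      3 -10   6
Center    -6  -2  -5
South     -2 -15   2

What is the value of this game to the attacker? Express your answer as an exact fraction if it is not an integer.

Row minima: North → -10, Center → -6, South → -15; maximin = -6.
Column maxima: X → 3, Y → -2, Z → 6; minimax = -2.
-6 ≠ -2, so there is no saddle point; optimal play is mixed.
South is strictly dominated by North, so the attacker never plays it.
Z is strictly dominated by X (it gives the attacker strictly more in every row), so the defender never plays it.
On the remaining 2×2 (North, Center vs X, Y):
Let the attacker play North with probability p. Expected payoff against X: 3p + (-6)(1−p) = 9p − 6; against Y: (-10)p + (-2)(1−p) = −8p − 2.
Setting these equal: 9p − 6 = −8p − 2 ⇒ 17p = 4 ⇒ p = 4/17, and the value is (9)·(4/17) − 6 = -66/17.
For the defender: with q = P(X), equating North's and Center's payoffs gives 13q − 10 = −4q − 2 ⇒ q = 8/17.

-66/17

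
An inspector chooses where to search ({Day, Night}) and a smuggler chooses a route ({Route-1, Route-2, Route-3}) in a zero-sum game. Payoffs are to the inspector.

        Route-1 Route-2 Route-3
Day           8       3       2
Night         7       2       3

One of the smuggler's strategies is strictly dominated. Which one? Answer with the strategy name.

Route-2 holds the inspector's payoff strictly below Route-1 in every row: 3 < 8, 2 < 7.
So Route-1 is strictly dominated for the smuggler.

Route-1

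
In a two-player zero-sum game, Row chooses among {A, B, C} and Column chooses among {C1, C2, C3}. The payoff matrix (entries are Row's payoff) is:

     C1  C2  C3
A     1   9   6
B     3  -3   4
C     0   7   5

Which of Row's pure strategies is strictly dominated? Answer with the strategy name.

C

A gives a strictly higher payoff than C against every column: 1 > 0, 9 > 7, 6 > 5.
So C is strictly dominated and Row never plays it.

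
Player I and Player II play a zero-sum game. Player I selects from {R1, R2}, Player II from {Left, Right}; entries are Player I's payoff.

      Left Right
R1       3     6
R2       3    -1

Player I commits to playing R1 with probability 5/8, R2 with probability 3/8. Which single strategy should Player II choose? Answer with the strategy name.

If Player II plays Left, Player I's expected payoff is (5/8)·3 + (3/8)·3 = 3.
If Player II plays Right, Player I's expected payoff is (5/8)·6 + (3/8)·(-1) = 27/8.
Player II minimizes Player I's payoff; the smallest is 3, so the best response is Left.

Left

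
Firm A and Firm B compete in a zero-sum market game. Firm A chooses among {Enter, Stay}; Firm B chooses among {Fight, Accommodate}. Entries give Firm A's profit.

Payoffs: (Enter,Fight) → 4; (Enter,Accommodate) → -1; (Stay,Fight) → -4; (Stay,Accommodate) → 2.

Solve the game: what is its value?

Row minima: Enter → -1, Stay → -4; maximin = -1.
Column maxima: Fight → 4, Accommodate → 2; minimax = 2.
-1 ≠ 2, so there is no saddle point; optimal play is mixed.
Let Firm A play Enter with probability p. Expected payoff against Fight: 4p + (-4)(1−p) = 8p − 4; against Accommodate: (-1)p + 2(1−p) = −3p + 2.
Setting these equal: 8p − 4 = −3p + 2 ⇒ 11p = 6 ⇒ p = 6/11, and the value is (8)·(6/11) − 4 = 4/11.
For Firm B: with q = P(Fight), equating Enter's and Stay's payoffs gives 5q − 1 = −6q + 2 ⇒ q = 3/11.

4/11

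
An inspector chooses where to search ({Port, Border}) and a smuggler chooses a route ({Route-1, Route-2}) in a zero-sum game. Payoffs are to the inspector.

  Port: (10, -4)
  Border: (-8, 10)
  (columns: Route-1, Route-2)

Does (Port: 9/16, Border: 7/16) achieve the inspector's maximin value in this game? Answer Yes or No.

Yes

Against Route-1 this mix gives (9/16)·10 + (7/16)·(-8) = 17/8.
Against Route-2 this mix gives (9/16)·(-4) + (7/16)·10 = 17/8.
All of the smuggler's active replies (Route-1, Route-2) yield 17/8, and no column does worse for the inspector. The mix makes the smuggler indifferent and guarantees 17/8, so it is optimal.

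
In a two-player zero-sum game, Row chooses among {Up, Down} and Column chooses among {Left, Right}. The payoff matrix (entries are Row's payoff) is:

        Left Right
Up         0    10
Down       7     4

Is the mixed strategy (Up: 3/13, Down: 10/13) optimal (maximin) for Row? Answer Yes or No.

Against Left this mix gives (3/13)·0 + (10/13)·7 = 70/13.
Against Right this mix gives (3/13)·10 + (10/13)·4 = 70/13.
All of Column's active replies (Left, Right) yield 70/13, and no column does worse for Row. The mix makes Column indifferent and guarantees 70/13, so it is optimal.

Yes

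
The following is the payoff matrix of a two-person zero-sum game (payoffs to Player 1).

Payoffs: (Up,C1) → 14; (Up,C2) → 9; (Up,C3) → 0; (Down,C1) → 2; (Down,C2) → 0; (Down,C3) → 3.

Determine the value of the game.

Row minima: Up → 0, Down → 0; maximin = 0.
Column maxima: C1 → 14, C2 → 9, C3 → 3; minimax = 3.
0 ≠ 3, so there is no saddle point; optimal play is mixed.
C1 is strictly dominated by C2 (it gives Player 1 strictly more in every row), so Player 2 never plays it.
On the remaining 2×2 (Up, Down vs C2, C3):
Let Player 1 play Up with probability p. Expected payoff against C2: 9p + 0(1−p) = 9p; against C3: 0p + 3(1−p) = −3p + 3.
Setting these equal: 9p = −3p + 3 ⇒ 12p = 3 ⇒ p = 1/4, and the value is (9)·(1/4) = 9/4.
For Player 2: with q = P(C2), equating Up's and Down's payoffs gives 9q = −3q + 3 ⇒ q = 1/4.

9/4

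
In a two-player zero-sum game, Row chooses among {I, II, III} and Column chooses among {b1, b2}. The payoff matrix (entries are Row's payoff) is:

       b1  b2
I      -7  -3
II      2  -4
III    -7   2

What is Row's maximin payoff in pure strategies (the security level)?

-4

Row minima: I → -7, II → -4, III → -7.
The best of these is -4.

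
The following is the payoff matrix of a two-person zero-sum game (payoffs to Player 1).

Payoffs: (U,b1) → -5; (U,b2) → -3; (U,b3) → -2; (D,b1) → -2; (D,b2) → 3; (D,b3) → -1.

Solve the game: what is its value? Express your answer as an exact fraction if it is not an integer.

-2

Row minima: U → -5, D → -2; maximin = -2.
Column maxima: b1 → -2, b2 → 3, b3 → -1; minimax = -2.
Since maximin = minimax = -2, there is a saddle point and the value is -2.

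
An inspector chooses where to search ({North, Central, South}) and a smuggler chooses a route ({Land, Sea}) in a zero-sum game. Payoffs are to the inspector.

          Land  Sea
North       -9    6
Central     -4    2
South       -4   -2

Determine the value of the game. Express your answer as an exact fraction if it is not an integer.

-4

Row minima: North → -9, Central → -4, South → -4; maximin = -4.
Column maxima: Land → -4, Sea → 6; minimax = -4.
Since maximin = minimax = -4, there is a saddle point and the value is -4.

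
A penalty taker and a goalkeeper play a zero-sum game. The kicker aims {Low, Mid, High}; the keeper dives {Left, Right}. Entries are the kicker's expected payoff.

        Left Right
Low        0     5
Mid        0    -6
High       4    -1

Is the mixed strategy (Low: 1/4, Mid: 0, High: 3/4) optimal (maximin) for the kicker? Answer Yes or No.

No

Against Left this mix gives (1/4)·0 + (3/4)·4 = 3.
Against Right this mix gives (1/4)·5 + (3/4)·(-1) = 1/2.
The keeper will play Right, holding the kicker to 1/2. Shifting weight toward the row that does better against Right would raise this floor (the equalizing mix achieves 2 against both Right and Left), so the proposed strategy is not optimal.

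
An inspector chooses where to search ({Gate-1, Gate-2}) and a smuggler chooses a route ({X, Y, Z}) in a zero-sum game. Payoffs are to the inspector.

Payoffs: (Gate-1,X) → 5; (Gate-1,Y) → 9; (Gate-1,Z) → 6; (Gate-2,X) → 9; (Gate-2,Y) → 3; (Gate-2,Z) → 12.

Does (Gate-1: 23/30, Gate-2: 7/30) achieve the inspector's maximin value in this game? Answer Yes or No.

No

Against X this mix gives (23/30)·5 + (7/30)·9 = 89/15.
Against Y this mix gives (23/30)·9 + (7/30)·3 = 38/5.
Against Z this mix gives (23/30)·6 + (7/30)·12 = 37/5.
The smuggler will play X, holding the inspector to 89/15. Shifting weight toward the row that does better against X would raise this floor (the equalizing mix achieves 33/5 against both X and Y), so the proposed strategy is not optimal.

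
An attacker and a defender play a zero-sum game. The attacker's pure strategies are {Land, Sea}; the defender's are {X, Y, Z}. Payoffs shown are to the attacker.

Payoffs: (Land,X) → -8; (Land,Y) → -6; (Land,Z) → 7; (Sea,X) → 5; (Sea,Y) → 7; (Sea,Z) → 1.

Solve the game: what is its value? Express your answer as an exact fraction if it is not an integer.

Row minima: Land → -8, Sea → 1; maximin = 1.
Column maxima: X → 5, Y → 7, Z → 7; minimax = 5.
1 ≠ 5, so there is no saddle point; optimal play is mixed.
Y is strictly dominated by X (it gives the attacker strictly more in every row), so the defender never plays it.
On the remaining 2×2 (Land, Sea vs X, Z):
Let the attacker play Land with probability p. Expected payoff against X: (-8)p + 5(1−p) = −13p + 5; against Z: 7p + 1(1−p) = 6p + 1.
Setting these equal: −13p + 5 = 6p + 1 ⇒ −19p = -4 ⇒ p = 4/19, and the value is (-13)·(4/19) + 5 = 43/19.
For the defender: with q = P(X), equating Land's and Sea's payoffs gives −15q + 7 = 4q + 1 ⇒ q = 6/19.

43/19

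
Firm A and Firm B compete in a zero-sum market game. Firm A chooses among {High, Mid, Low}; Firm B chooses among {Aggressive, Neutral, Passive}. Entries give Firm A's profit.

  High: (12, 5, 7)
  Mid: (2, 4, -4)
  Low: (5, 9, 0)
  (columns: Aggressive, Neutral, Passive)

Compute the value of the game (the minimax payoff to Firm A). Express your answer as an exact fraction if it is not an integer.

Row minima: High → 5, Mid → -4, Low → 0; maximin = 5.
Column maxima: Aggressive → 12, Neutral → 9, Passive → 7; minimax = 7.
5 ≠ 7, so there is no saddle point; optimal play is mixed.
Mid is strictly dominated by High, so Firm A never plays it.
Aggressive is strictly dominated by Passive (it gives Firm A strictly more in every row), so Firm B never plays it.
On the remaining 2×2 (High, Low vs Neutral, Passive):
Let Firm A play High with probability p. Expected payoff against Neutral: 5p + 9(1−p) = −4p + 9; against Passive: 7p + 0(1−p) = 7p.
Setting these equal: −4p + 9 = 7p ⇒ −11p = -9 ⇒ p = 9/11, and the value is (-4)·(9/11) + 9 = 63/11.
For Firm B: with q = P(Neutral), equating High's and Low's payoffs gives −2q + 7 = 9q ⇒ q = 7/11.

63/11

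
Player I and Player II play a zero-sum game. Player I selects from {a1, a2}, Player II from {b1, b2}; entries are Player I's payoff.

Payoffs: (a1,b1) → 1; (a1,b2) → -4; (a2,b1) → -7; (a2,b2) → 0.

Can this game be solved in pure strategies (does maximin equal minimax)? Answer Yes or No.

No

Row minima: a1 → -4, a2 → -7; maximin = -4.
Column maxima: b1 → 1, b2 → 0; minimax = 0.
-4 ≠ 0, so no pure-strategy equilibrium exists.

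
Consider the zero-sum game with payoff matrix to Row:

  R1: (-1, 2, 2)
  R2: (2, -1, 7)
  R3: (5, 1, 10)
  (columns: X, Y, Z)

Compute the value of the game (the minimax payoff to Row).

11/7

Row minima: R1 → -1, R2 → -1, R3 → 1; maximin = 1.
Column maxima: X → 5, Y → 2, Z → 10; minimax = 2.
1 ≠ 2, so there is no saddle point; optimal play is mixed.
R2 is strictly dominated by R3, so Row never plays it.
Z is strictly dominated by X (it gives Row strictly more in every row), so Column never plays it.
On the remaining 2×2 (R1, R3 vs X, Y):
Let Row play R1 with probability p. Expected payoff against X: (-1)p + 5(1−p) = −6p + 5; against Y: 2p + 1(1−p) = p + 1.
Setting these equal: −6p + 5 = p + 1 ⇒ −7p = -4 ⇒ p = 4/7, and the value is (-6)·(4/7) + 5 = 11/7.
For Column: with q = P(X), equating R1's and R3's payoffs gives −3q + 2 = 4q + 1 ⇒ q = 1/7.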